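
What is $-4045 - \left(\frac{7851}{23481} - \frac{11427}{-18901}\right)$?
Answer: $- \frac{598548626761}{147938127} \approx -4045.9$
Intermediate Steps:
$-4045 - \left(\frac{7851}{23481} - \frac{11427}{-18901}\right) = -4045 - \left(7851 \cdot \frac{1}{23481} - - \frac{11427}{18901}\right) = -4045 - \left(\frac{2617}{7827} + \frac{11427}{18901}\right) = -4045 - \frac{138903046}{147938127} = - \frac{598548626761}{147938127}$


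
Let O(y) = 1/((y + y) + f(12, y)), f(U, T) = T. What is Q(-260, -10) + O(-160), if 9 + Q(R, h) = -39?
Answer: -23041/480 ≈ -48.002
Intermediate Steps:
Q(R, h) = -48 (Q(R, h) = -9 - 39 = -48)
O(y) = 1/(3*y) (O(y) = 1/((y + y) + y) = 1/(2*y + y) = 1/(3*y))
Q(-260, -10) + O(-160) = -48 + (1/3)/(-160) = -48 + (1/3)*(-1/160) = -48 - 1/480 = -23041/480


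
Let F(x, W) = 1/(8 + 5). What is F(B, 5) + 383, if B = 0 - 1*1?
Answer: 4980/13 ≈ 383.08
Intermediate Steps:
B = -1 (B = 0 - 1 = -1)
F(x, W) = 1/13
F(B, 5) + 383 = 1/13 + 383 = 4980/13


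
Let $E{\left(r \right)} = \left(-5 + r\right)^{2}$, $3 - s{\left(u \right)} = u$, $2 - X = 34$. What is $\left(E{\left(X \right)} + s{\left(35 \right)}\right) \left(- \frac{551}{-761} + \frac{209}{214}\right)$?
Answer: $\frac{370299531}{162854} \approx 2273.8$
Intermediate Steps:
$X = -32$ ($X = 2 - 34 = -32$)
$s{\left(u \right)} = 3 - u$
$\left(E{\left(X \right)} + s{\left(35 \right)}\right) \left(- \frac{551}{-761} + \frac{209}{214}\right) = \left(\left(-5 - 32\right)^{2} + \left(3 - 35\right)\right) \left(- \frac{551}{-761} + \frac{209}{214}\right) = \left(\left(-37\right)^{2} + \left(3 - 35\right)\right) \left(\left(-551\right) \left(- \frac{1}{761}\right) + 209 \cdot \frac{1}{214}\right) = \left(1369 - 32\right) \left(\frac{551}{761} + \frac{209}{214}\right) = 1337 \cdot \frac{276963}{162854} = \frac{370299531}{162854}$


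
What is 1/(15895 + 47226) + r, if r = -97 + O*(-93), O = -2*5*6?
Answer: 346092444/63121 ≈ 5483.0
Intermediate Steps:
O = -60 (O = -10*6 = -60)
r = 5483 (r = -97 - 60*(-93) = -97 + 5580 = 5483)
1/(15895 + 47226) + r = 1/(15895 + 47226) + 5483 = 1/63121 + 5483 = 346092444/63121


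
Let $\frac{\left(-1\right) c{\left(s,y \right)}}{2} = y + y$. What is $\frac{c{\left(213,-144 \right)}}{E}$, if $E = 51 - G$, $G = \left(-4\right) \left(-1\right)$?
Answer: $\frac{576}{47} \approx 12.255$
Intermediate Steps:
$G = 4$
$c{\left(s,y \right)} = - 4 y$ ($c{\left(s,y \right)} = - 2 \left(y + y\right) = - 2 \cdot 2 y = - 4 y$)
$E = 47$ ($E = 51 - 4 = 47$)
$\frac{c{\left(213,-144 \right)}}{E} = \frac{\left(-4\right) \left(-144\right)}{47} = 576 \cdot \frac{1}{47} = \frac{576}{47}$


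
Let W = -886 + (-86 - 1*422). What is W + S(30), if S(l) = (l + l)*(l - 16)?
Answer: -554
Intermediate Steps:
S(l) = 2*l*(-16 + l) (S(l) = (2*l)*(-16 + l) = 2*l*(-16 + l))
W = -1394 (W = -886 + (-86 - 422) = -886 - 508 = -1394)
W + S(30) = -1394 + 2*30*(-16 + 30) = -1394 + 2*30*14 = -1394 + 840 = -554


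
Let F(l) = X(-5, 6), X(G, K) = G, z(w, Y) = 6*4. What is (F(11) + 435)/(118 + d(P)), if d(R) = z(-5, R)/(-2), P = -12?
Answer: 215/53 ≈ 4.0566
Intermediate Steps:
z(w, Y) = 24
F(l) = -5
d(R) = -12 (d(R) = 24/(-2) = 24*(-½) = -12)
(F(11) + 435)/(118 + d(P)) = (-5 + 435)/(118 - 12) = 430/106 = 430*(1/106) = 215/53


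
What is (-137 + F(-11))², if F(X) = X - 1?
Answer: 22201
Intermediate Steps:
F(X) = -1 + X
(-137 + F(-11))² = (-137 + (-1 - 11))² = (-137 - 12)² = (-149)² = 22201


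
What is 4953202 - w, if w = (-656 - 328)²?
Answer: 3984946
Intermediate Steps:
w = 968256 (w = (-984)² = 968256)
4953202 - w = 4953202 - 1*968256 = 4953202 - 968256 = 3984946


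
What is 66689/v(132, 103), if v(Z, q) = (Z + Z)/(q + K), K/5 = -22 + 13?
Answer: 1933981/132 ≈ 14651.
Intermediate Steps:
K = -45 (K = 5*(-22 + 13) = 5*(-9) = -45)
v(Z, q) = 2*Z/(-45 + q) (v(Z, q) = (Z + Z)/(q - 45) = (2*Z)/(-45 + q) = 2*Z/(-45 + q))
66689/v(132, 103) = 66689/((2*132/(-45 + 103))) = 66689/((2*132/58)) = 66689/((2*132*(1/58))) = 66689/(132/29) = 66689*(29/132) = 1933981/132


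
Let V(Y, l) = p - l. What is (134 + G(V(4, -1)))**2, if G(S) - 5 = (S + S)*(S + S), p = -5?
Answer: 41209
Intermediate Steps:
V(Y, l) = -5 - l
G(S) = 5 + 4*S**2 (G(S) = 5 + (S + S)*(S + S) = 5 + (2*S)*(2*S) = 5 + 4*S**2)
(134 + G(V(4, -1)))**2 = (134 + (5 + 4*(-5 - 1*(-1))**2))**2 = (134 + (5 + 4*(-5 + 1)**2))**2 = (134 + (5 + 4*(-4)**2))**2 = (134 + (5 + 4*16))**2 = (134 + (5 + 64))**2 = (134 + 69)**2 = 203**2 = 41209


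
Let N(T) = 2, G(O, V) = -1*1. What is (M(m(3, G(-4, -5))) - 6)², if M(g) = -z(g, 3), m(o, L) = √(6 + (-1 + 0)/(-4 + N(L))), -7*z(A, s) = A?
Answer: (84 - √26)²/196 ≈ 31.762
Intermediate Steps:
G(O, V) = -1
z(A, s) = -A/7
m(o, L) = √26/2 (m(o, L) = √(6 + (-1 + 0)/(-4 + 2)) = √(6 - 1/(-2)) = √(6 - 1*(-½)) = √(6 + ½) = √(13/2) = √26/2)
M(g) = g/7 (M(g) = -(-1)*g/7 = g/7)
(M(m(3, G(-4, -5))) - 6)² = ((√26/2)/7 - 6)² = (√26/14 - 6)² = (-6 + √26/14)²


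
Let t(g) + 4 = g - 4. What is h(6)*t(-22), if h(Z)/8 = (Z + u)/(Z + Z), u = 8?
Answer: -280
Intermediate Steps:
t(g) = -8 + g (t(g) = -4 + (g - 4) = -4 + (-4 + g) = -8 + g)
h(Z) = 4*(8 + Z)/Z (h(Z) = 8*((Z + 8)/(Z + Z)) = 8*((8 + Z)/((2*Z))) = 8*((8 + Z)*(1/(2*Z))) = 8*((8 + Z)/(2*Z)) = 4*(8 + Z)/Z)
h(6)*t(-22) = (4 + 32/6)*(-8 - 22) = (4 + 32*(1/6))*(-30) = (4 + 16/3)*(-30) = (28/3)*(-30) = -280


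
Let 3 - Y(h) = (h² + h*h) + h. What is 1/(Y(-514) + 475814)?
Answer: -1/52061 ≈ -1.9208e-5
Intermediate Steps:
Y(h) = 3 - h - 2*h² (Y(h) = 3 - ((h² + h*h) + h) = 3 - ((h² + h²) + h) = 3 - (2*h² + h) = 3 - (h + 2*h²) = 3 + (-h - 2*h²) = 3 - h - 2*h²)
1/(Y(-514) + 475814) = 1/((3 - 1*(-514) - 2*(-514)²) + 475814) = 1/((3 + 514 - 2*264196) + 475814) = 1/((3 + 514 - 528392) + 475814) = 1/(-527875 + 475814) = 1/(-52061) = -1/52061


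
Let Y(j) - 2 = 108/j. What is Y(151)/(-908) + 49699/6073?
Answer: 3405820281/416328442 ≈ 8.1806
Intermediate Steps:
Y(j) = 2 + 108/j
Y(151)/(-908) + 49699/6073 = (2 + 108/151)/(-908) + 49699/6073 = (2 + 108*(1/151))*(-1/908) + 49699*(1/6073) = (2 + 108/151)*(-1/908) + 49699/6073 = (410/151)*(-1/908) + 49699/6073 = -205/68554 + 49699/6073 = 3405820281/416328442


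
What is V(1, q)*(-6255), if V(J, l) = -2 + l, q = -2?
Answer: 25020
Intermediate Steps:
V(1, q)*(-6255) = (-2 - 2)*(-6255) = -4*(-6255) = 25020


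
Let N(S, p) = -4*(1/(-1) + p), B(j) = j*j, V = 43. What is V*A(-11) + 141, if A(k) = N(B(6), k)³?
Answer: 4755597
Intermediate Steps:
B(j) = j²
N(S, p) = 4 - 4*p (N(S, p) = -4*(-1 + p) = 4 - 4*p)
A(k) = (4 - 4*k)³
V*A(-11) + 141 = 43*(-64*(-1 - 11)³) + 141 = 43*(-64*(-12)³) + 141 = 43*(-64*(-1728)) + 141 = 43*110592 + 141 = 4755456 + 141 = 4755597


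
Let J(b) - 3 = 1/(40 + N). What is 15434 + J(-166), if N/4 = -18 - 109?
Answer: 7224515/468 ≈ 15437.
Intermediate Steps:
N = -508 (N = 4*(-18 - 109) = 4*(-127) = -508)
J(b) = 1403/468 (J(b) = 3 + 1/(40 - 508) = 3 + 1/(-468) = 3 - 1/468 = 1403/468)
15434 + J(-166) = 15434 + 1403/468 = 7224515/468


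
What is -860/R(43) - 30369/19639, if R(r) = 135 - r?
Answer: -4920872/451697 ≈ -10.894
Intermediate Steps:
-860/R(43) - 30369/19639 = -860/(135 - 1*43) - 30369/19639 = -860/(135 - 43) - 30369*1/19639 = -860/92 - 30369/19639 = -860*1/92 - 30369/19639 = -215/23 - 30369/19639 = -4920872/451697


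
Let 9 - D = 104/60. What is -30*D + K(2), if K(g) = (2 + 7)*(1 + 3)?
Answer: -182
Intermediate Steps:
D = 109/15 (D = 9 - 104/60 = 9 - 1*26/15 = 9 - 26/15 = 109/15 ≈ 7.2667)
K(g) = 36 (K(g) = 9*4 = 36)
-30*D + K(2) = -30*109/15 + 36 = -218 + 36 = -182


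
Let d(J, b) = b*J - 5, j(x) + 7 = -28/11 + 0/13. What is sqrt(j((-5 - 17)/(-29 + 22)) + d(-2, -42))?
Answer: 2*sqrt(2101)/11 ≈ 8.3339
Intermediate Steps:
j(x) = -105/11 (j(x) = -7 + (-28/11 + 0/13) = -7 + (-28*1/11 + 0*(1/13)) = -7 + (-28/11 + 0) = -7 - 28/11 = -105/11)
d(J, b) = -5 + J*b (d(J, b) = J*b - 5 = -5 + J*b)
sqrt(j((-5 - 17)/(-29 + 22)) + d(-2, -42)) = sqrt(-105/11 + (-5 - 2*(-42))) = sqrt(-105/11 + (-5 + 84)) = sqrt(-105/11 + 79) = sqrt(764/11) = 2*sqrt(2101)/11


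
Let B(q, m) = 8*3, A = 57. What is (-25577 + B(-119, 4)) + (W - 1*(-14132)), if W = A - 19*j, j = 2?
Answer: -11402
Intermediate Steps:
B(q, m) = 24
W = 19 (W = 57 - 19*2 = 57 - 38 = 19)
(-25577 + B(-119, 4)) + (W - 1*(-14132)) = (-25577 + 24) + (19 - 1*(-14132)) = -25553 + (19 + 14132) = -25553 + 14151 = -11402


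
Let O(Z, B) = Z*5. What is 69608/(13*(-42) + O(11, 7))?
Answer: -69608/491 ≈ -141.77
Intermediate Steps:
O(Z, B) = 5*Z
69608/(13*(-42) + O(11, 7)) = 69608/(13*(-42) + 5*11) = 69608/(-546 + 55) = 69608/(-491) = 69608*(-1/491) = -69608/491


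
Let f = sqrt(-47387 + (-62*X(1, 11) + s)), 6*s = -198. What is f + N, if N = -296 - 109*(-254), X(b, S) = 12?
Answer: 27390 + 2*I*sqrt(12041) ≈ 27390.0 + 219.46*I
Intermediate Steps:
s = -33 (s = (1/6)*(-198) = -33)
N = 27390 (N = -296 + 27686 = 27390)
f = 2*I*sqrt(12041) (f = sqrt(-47387 + (-62*12 - 33)) = sqrt(-47387 + (-744 - 33)) = sqrt(-47387 - 777) = sqrt(-48164) = 2*I*sqrt(12041) ≈ 219.46*I)
f + N = 2*I*sqrt(12041) + 27390 = 27390 + 2*I*sqrt(12041)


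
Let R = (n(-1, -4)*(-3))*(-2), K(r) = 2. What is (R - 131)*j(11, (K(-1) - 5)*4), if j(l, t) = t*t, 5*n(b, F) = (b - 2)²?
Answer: -86544/5 ≈ -17309.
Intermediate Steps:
n(b, F) = (-2 + b)²/5 (n(b, F) = (b - 2)²/5 = (-2 + b)²/5)
j(l, t) = t²
R = 54/5 (R = (((-2 - 1)²/5)*(-3))*(-2) = (((⅕)*(-3)²)*(-3))*(-2) = (((⅕)*9)*(-3))*(-2) = ((9/5)*(-3))*(-2) = -27/5*(-2) = 54/5 ≈ 10.800)
(R - 131)*j(11, (K(-1) - 5)*4) = (54/5 - 131)*((2 - 5)*4)² = -601*(-3*4)²/5 = -601/5*(-12)² = -601/5*144 = -86544/5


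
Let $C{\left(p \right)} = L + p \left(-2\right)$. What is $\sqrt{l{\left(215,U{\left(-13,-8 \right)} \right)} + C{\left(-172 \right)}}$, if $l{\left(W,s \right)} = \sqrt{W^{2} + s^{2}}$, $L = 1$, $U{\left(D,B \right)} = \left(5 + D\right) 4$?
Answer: $\sqrt{345 + \sqrt{47249}} \approx 23.714$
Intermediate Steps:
$U{\left(D,B \right)} = 20 + 4 D$
$C{\left(p \right)} = 1 - 2 p$ ($C{\left(p \right)} = 1 + p \left(-2\right) = 1 - 2 p$)
$\sqrt{l{\left(215,U{\left(-13,-8 \right)} \right)} + C{\left(-172 \right)}} = \sqrt{\sqrt{215^{2} + \left(20 + 4 \left(-13\right)\right)^{2}} + \left(1 - -344\right)} = \sqrt{\sqrt{46225 + \left(20 - 52\right)^{2}} + \left(1 + 344\right)} = \sqrt{\sqrt{46225 + \left(-32\right)^{2}} + 345} = \sqrt{\sqrt{46225 + 1024} + 345} = \sqrt{\sqrt{47249} + 345} = \sqrt{345 + \sqrt{47249}}$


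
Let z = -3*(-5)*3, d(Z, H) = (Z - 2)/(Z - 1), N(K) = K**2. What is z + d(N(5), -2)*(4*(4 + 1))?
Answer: 385/6 ≈ 64.167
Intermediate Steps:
d(Z, H) = (-2 + Z)/(-1 + Z)
z = 45 (z = 15*3 = 45)
z + d(N(5), -2)*(4*(4 + 1)) = 45 + ((-2 + 5**2)/(-1 + 5**2))*(4*(4 + 1)) = 45 + ((-2 + 25)/(-1 + 25))*(4*5) = 45 + (23/24)*20 = 45 + 115/6 = 385/6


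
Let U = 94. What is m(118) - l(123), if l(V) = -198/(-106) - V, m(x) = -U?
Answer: 1438/53 ≈ 27.132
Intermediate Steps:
m(x) = -94 (m(x) = -1*94 = -94)
l(V) = 99/53 - V (l(V) = -198*(-1/106) - V = 99/53 - V)
m(118) - l(123) = -94 - (99/53 - 1*123) = -94 - (99/53 - 123) = -94 - 1*(-6420/53) = -94 + 6420/53 = 1438/53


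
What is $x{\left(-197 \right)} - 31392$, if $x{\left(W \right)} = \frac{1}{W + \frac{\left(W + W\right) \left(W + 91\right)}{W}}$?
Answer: $- \frac{12839329}{409} \approx -31392.0$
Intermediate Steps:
$x{\left(W \right)} = \frac{1}{182 + 3 W}$ ($x{\left(W \right)} = \frac{1}{W + \frac{2 W \left(91 + W\right)}{W}} = \frac{1}{W + \left(182 + 2 W\right)} = \frac{1}{182 + 3 W}$)
$x{\left(-197 \right)} - 31392 = \frac{1}{182 + 3 \left(-197\right)} - 31392 = \frac{1}{182 - 591} - 31392 = \frac{1}{-409} - 31392 = - \frac{1}{409} - 31392 = - \frac{12839329}{409}$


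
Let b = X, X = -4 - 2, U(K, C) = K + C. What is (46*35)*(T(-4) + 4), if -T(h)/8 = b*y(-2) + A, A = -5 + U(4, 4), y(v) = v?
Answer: -186760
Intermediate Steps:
U(K, C) = C + K
X = -6
b = -6
A = 3 (A = -5 + (4 + 4) = -5 + 8 = 3)
T(h) = -120 (T(h) = -8*(-6*(-2) + 3) = -8*(12 + 3) = -8*15 = -120)
(46*35)*(T(-4) + 4) = (46*35)*(-120 + 4) = 1610*(-116) = -186760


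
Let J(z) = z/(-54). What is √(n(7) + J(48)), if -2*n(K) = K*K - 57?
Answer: 2*√7/3 ≈ 1.7638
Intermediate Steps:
J(z) = -z/54 (J(z) = z*(-1/54) = -z/54)
n(K) = 57/2 - K²/2 (n(K) = -(K*K - 57)/2 = -(K² - 57)/2 = -(-57 + K²)/2 = 57/2 - K²/2)
√(n(7) + J(48)) = √((57/2 - ½*7²) - 1/54*48) = √((57/2 - ½*49) - 8/9) = √((57/2 - 49/2) - 8/9) = √(4 - 8/9) = √(28/9) = 2*√7/3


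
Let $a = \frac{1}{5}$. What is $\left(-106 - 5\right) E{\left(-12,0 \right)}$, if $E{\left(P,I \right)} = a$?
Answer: $- \frac{111}{5} \approx -22.2$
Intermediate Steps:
$a = \frac{1}{5} \approx 0.2$
$E{\left(P,I \right)} = \frac{1}{5}$
$\left(-106 - 5\right) E{\left(-12,0 \right)} = \left(-106 - 5\right) \frac{1}{5} = \left(-111\right) \frac{1}{5} = - \frac{111}{5}$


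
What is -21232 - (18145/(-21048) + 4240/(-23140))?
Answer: -517027588411/24352536 ≈ -21231.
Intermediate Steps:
-21232 - (18145/(-21048) + 4240/(-23140)) = -21232 - (18145*(-1/21048) + 4240*(-1/23140)) = -21232 - (-18145/21048 - 212/1157) = -21232 - 1*(-25455941/24352536) = -21232 + 25455941/24352536 = -517027588411/24352536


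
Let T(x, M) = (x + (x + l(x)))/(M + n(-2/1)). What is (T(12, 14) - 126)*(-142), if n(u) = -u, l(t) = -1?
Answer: 141503/8 ≈ 17688.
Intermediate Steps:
T(x, M) = (-1 + 2*x)/(2 + M) (T(x, M) = (x + (x - 1))/(M - (-2)/1) = (x + (-1 + x))/(M - (-2)) = (-1 + 2*x)/(M - 1*(-2)) = (-1 + 2*x)/(M + 2) = (-1 + 2*x)/(2 + M))
(T(12, 14) - 126)*(-142) = ((-1 + 2*12)/(2 + 14) - 126)*(-142) = ((-1 + 24)/16 - 126)*(-142) = ((1/16)*23 - 126)*(-142) = (23/16 - 126)*(-142) = -1993/16*(-142) = 141503/8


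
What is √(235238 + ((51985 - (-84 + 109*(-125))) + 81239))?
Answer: √382171 ≈ 618.20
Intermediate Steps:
√(235238 + ((51985 - (-84 + 109*(-125))) + 81239)) = √(235238 + ((51985 - (-84 - 13625)) + 81239)) = √(235238 + ((51985 - 1*(-13709)) + 81239)) = √(235238 + ((51985 + 13709) + 81239)) = √(235238 + (65694 + 81239)) = √(235238 + 146933) = √382171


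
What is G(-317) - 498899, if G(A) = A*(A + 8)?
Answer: -400946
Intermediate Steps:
G(A) = A*(8 + A)
G(-317) - 498899 = -317*(8 - 317) - 498899 = -317*(-309) - 498899 = 97953 - 498899 = -400946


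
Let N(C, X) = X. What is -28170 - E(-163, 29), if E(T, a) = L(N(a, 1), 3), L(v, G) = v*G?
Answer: -28173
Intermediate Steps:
L(v, G) = G*v
E(T, a) = 3 (E(T, a) = 3*1 = 3)
-28170 - E(-163, 29) = -28170 - 1*3 = -28170 - 3 = -28173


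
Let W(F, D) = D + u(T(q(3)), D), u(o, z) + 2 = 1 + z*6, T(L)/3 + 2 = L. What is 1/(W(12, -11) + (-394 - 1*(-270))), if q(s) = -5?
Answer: -1/202 ≈ -0.0049505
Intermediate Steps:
T(L) = -6 + 3*L
u(o, z) = -1 + 6*z (u(o, z) = -2 + (1 + z*6) = -2 + (1 + 6*z) = -1 + 6*z)
W(F, D) = -1 + 7*D (W(F, D) = D + (-1 + 6*D) = -1 + 7*D)
1/(W(12, -11) + (-394 - 1*(-270))) = 1/((-1 + 7*(-11)) + (-394 - 1*(-270))) = 1/((-1 - 77) + (-394 + 270)) = 1/(-78 - 124) = 1/(-202) = -1/202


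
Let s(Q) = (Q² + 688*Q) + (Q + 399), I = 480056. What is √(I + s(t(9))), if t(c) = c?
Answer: √486737 ≈ 697.67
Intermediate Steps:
s(Q) = 399 + Q² + 689*Q (s(Q) = (Q² + 688*Q) + (399 + Q) = 399 + Q² + 689*Q)
√(I + s(t(9))) = √(480056 + (399 + 9² + 689*9)) = √(480056 + (399 + 81 + 6201)) = √(480056 + 6681) = √486737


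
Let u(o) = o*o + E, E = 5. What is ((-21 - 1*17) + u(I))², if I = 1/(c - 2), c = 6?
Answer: 277729/256 ≈ 1084.9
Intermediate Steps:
I = ¼ (I = 1/(6 - 2) = 1/4 = 1*(¼) = ¼ ≈ 0.25000)
u(o) = 5 + o² (u(o) = o*o + 5 = o² + 5 = 5 + o²)
((-21 - 1*17) + u(I))² = ((-21 - 1*17) + (5 + (¼)²))² = ((-21 - 17) + (5 + 1/16))² = (-38 + 81/16)² = (-527/16)² = 277729/256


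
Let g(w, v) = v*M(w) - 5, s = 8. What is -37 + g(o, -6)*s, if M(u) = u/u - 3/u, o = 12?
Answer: -113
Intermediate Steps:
M(u) = 1 - 3/u
g(w, v) = -5 + v*(-3 + w)/w (g(w, v) = v*((-3 + w)/w) - 5 = v*(-3 + w)/w - 5 = -5 + v*(-3 + w)/w)
-37 + g(o, -6)*s = -37 + (-5 - 6 - 3*(-6)/12)*8 = -37 + (-5 - 6 - 3*(-6)*1/12)*8 = -37 + (-5 - 6 + 3/2)*8 = -37 - 19/2*8 = -37 - 76 = -113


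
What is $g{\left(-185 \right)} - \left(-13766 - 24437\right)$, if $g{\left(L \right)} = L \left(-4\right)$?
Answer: $38943$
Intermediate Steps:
$g{\left(L \right)} = - 4 L$
$g{\left(-185 \right)} - \left(-13766 - 24437\right) = \left(-4\right) \left(-185\right) - \left(-13766 - 24437\right) = 740 - \left(-13766 - 24437\right) = 740 - -38203 = 740 + 38203 = 38943$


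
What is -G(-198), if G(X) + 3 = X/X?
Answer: 2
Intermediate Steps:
G(X) = -2 (G(X) = -3 + X/X = -3 + 1 = -2)
-G(-198) = -1*(-2) = 2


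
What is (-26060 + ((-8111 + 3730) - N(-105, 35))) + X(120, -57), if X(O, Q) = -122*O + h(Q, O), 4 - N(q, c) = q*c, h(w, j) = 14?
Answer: -48746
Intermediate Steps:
N(q, c) = 4 - c*q (N(q, c) = 4 - q*c = 4 - c*q)
X(O, Q) = 14 - 122*O (X(O, Q) = -122*O + 14 = 14 - 122*O)
(-26060 + ((-8111 + 3730) - N(-105, 35))) + X(120, -57) = (-26060 + ((-8111 + 3730) - (4 - 1*35*(-105)))) + (14 - 122*120) = (-26060 + (-4381 - (4 + 3675))) + (14 - 14640) = (-26060 + (-4381 - 1*3679)) - 14626 = (-26060 + (-4381 - 3679)) - 14626 = (-26060 - 8060) - 14626 = -34120 - 14626 = -48746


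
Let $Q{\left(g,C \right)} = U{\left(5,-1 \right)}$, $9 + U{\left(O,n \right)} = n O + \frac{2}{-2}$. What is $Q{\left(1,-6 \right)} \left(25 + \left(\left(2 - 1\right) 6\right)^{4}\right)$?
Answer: $-19815$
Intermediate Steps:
$U{\left(O,n \right)} = -10 + O n$ ($U{\left(O,n \right)} = -9 + \left(n O + \frac{2}{-2}\right) = -9 + \left(O n + 2 \left(- \frac{1}{2}\right)\right) = -9 + \left(O n - 1\right) = -9 + \left(-1 + O n\right) = -10 + O n$)
$Q{\left(g,C \right)} = -15$ ($Q{\left(g,C \right)} = -10 + 5 \left(-1\right) = -10 - 5 = -15$)
$Q{\left(1,-6 \right)} \left(25 + \left(\left(2 - 1\right) 6\right)^{4}\right) = - 15 \left(25 + \left(\left(2 - 1\right) 6\right)^{4}\right) = - 15 \left(25 + \left(1 \cdot 6\right)^{4}\right) = - 15 \left(25 + 6^{4}\right) = - 15 \left(25 + 1296\right) = \left(-15\right) 1321 = -19815$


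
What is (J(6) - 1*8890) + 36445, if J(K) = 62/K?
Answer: 82696/3 ≈ 27565.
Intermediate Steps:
(J(6) - 1*8890) + 36445 = (62/6 - 1*8890) + 36445 = (62*(⅙) - 8890) + 36445 = (31/3 - 8890) + 36445 = -26639/3 + 36445 = 82696/3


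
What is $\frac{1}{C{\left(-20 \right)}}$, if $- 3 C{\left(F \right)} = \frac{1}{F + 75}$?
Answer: $-165$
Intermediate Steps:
$C{\left(F \right)} = - \frac{1}{3 \left(75 + F\right)}$ ($C{\left(F \right)} = - \frac{1}{3 \left(F + 75\right)} = - \frac{1}{3 \left(75 + F\right)}$)
$\frac{1}{C{\left(-20 \right)}} = \frac{1}{\left(-1\right) \frac{1}{225 + 3 \left(-20\right)}} = \frac{1}{\left(-1\right) \frac{1}{225 - 60}} = \frac{1}{\left(-1\right) \frac{1}{165}} = \frac{1}{- \frac{1}{165}} = -165$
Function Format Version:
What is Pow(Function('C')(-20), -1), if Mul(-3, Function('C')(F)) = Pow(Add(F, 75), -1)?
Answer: -165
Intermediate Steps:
Function('C')(F) = Mul(Rational(-1, 3), Pow(Add(75, F), -1)) (Function('C')(F) = Mul(Rational(-1, 3), Pow(Add(F, 75), -1)) = Mul(Rational(-1, 3), Pow(Add(75, F), -1)))
Pow(Function('C')(-20), -1) = Pow(Mul(-1, Pow(Add(225, Mul(3, -20)), -1)), -1) = Pow(Mul(-1, Pow(Add(225, -60), -1)), -1) = Pow(Mul(-1, Pow(165, -1)), -1) = Pow(Mul(-1, Rational(1, 165)), -1) = Pow(Rational(-1, 165), -1) = -165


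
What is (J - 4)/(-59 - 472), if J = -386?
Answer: 130/177 ≈ 0.73446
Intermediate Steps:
(J - 4)/(-59 - 472) = (-386 - 4)/(-59 - 472) = -390/(-531) = -390*(-1/531) = 130/177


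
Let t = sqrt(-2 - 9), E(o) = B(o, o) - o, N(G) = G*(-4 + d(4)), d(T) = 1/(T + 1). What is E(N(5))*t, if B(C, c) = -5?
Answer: 14*I*sqrt(11) ≈ 46.433*I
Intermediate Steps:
d(T) = 1/(1 + T)
N(G) = -19*G/5 (N(G) = G*(-4 + 1/(1 + 4)) = G*(-4 + 1/5) = G*(-19/5) = -19*G/5)
E(o) = -5 - o
t = I*sqrt(11) (t = sqrt(-11) = I*sqrt(11) ≈ 3.3166*I)
E(N(5))*t = (-5 - (-19)*5/5)*(I*sqrt(11)) = (-5 - 1*(-19))*(I*sqrt(11)) = (-5 + 19)*(I*sqrt(11)) = 14*(I*sqrt(11)) = 14*I*sqrt(11)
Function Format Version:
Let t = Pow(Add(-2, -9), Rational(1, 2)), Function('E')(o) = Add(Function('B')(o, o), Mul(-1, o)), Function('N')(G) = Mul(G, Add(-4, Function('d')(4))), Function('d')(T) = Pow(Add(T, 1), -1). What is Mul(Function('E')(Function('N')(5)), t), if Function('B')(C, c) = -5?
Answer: Mul(14, I, Pow(11, Rational(1, 2))) ≈ Mul(46.433, I)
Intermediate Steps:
Function('d')(T) = Pow(Add(1, T), -1)
Function('N')(G) = Mul(Rational(-19, 5), G) (Function('N')(G) = Mul(G, Add(-4, Pow(Add(1, 4), -1))) = Mul(G, Add(-4, Pow(5, -1))) = Mul(G, Add(-4, Rational(1, 5))) = Mul(G, Rational(-19, 5)) = Mul(Rational(-19, 5), G))
Function('E')(o) = Add(-5, Mul(-1, o))
t = Mul(I, Pow(11, Rational(1, 2))) (t = Pow(-11, Rational(1, 2)) = Mul(I, Pow(11, Rational(1, 2))) ≈ Mul(3.3166, I))
Mul(Function('E')(Function('N')(5)), t) = Mul(Add(-5, Mul(-1, Mul(Rational(-19, 5), 5))), Mul(I, Pow(11, Rational(1, 2)))) = Mul(Add(-5, Mul(-1, -19)), Mul(I, Pow(11, Rational(1, 2)))) = Mul(Add(-5, 19), Mul(I, Pow(11, Rational(1, 2)))) = Mul(14, Mul(I, Pow(11, Rational(1, 2)))) = Mul(14, I, Pow(11, Rational(1, 2)))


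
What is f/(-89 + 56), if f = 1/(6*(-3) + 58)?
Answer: -1/1320 ≈ -0.00075758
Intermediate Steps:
f = 1/40 (f = 1/(-18 + 58) = 1/40 ≈ 0.025000)
f/(-89 + 56) = 1/(40*(-89 + 56)) = (1/40)/(-33) = (1/40)*(-1/33) = -1/1320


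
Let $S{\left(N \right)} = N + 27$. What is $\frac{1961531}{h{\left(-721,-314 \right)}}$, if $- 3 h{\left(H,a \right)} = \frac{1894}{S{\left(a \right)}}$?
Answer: $\frac{1688878191}{1894} \approx 8.917 \cdot 10^{5}$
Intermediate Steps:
$S{\left(N \right)} = 27 + N$
$h{\left(H,a \right)} = - \frac{1894}{3 \left(27 + a\right)}$ ($h{\left(H,a \right)} = - \frac{1894 \frac{1}{27 + a}}{3} = - \frac{1894}{3 \left(27 + a\right)}$)
$\frac{1961531}{h{\left(-721,-314 \right)}} = \frac{1961531}{\left(-1894\right) \frac{1}{81 + 3 \left(-314\right)}} = \frac{1961531}{\left(-1894\right) \frac{1}{81 - 942}} = \frac{1961531}{\left(-1894\right) \frac{1}{-861}} = \frac{1961531}{\left(-1894\right) \left(- \frac{1}{861}\right)} = \frac{1961531}{\frac{1894}{861}} = 1961531 \cdot \frac{861}{1894} = \frac{1688878191}{1894}$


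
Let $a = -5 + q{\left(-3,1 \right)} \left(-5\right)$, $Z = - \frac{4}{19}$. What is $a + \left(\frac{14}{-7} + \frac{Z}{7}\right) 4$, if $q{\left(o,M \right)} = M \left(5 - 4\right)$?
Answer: $- \frac{2410}{133} \approx -18.12$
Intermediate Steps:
$Z = - \frac{4}{19}$ ($Z = \left(-4\right) \frac{1}{19} = - \frac{4}{19} \approx -0.21053$)
$q{\left(o,M \right)} = M$ ($q{\left(o,M \right)} = M 1 = M$)
$a = -10$ ($a = -5 + 1 \left(-5\right) = -5 - 5 = -10$)
$a + \left(\frac{14}{-7} + \frac{Z}{7}\right) 4 = -10 + \left(\frac{14}{-7} - \frac{4}{19 \cdot 7}\right) 4 = -10 + \left(14 \left(- \frac{1}{7}\right) - \frac{4}{133}\right) 4 = -10 + \left(-2 - \frac{4}{133}\right) 4 = -10 - \frac{1080}{133} = - \frac{2410}{133}$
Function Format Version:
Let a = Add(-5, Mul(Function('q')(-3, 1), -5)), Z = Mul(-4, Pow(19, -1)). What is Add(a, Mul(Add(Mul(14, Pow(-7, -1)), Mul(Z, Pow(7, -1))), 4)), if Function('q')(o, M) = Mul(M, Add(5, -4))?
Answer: Rational(-2410, 133) ≈ -18.120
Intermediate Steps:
Z = Rational(-4, 19) (Z = Mul(-4, Rational(1, 19)) = Rational(-4, 19) ≈ -0.21053)
Function('q')(o, M) = M (Function('q')(o, M) = Mul(M, 1) = M)
a = -10 (a = Add(-5, Mul(1, -5)) = Add(-5, -5) = -10)
Add(a, Mul(Add(Mul(14, Pow(-7, -1)), Mul(Z, Pow(7, -1))), 4)) = Add(-10, Mul(Add(Mul(14, Pow(-7, -1)), Mul(Rational(-4, 19), Pow(7, -1))), 4)) = Add(-10, Mul(Add(Mul(14, Rational(-1, 7)), Mul(Rational(-4, 19), Rational(1, 7))), 4)) = Add(-10, Mul(Add(-2, Rational(-4, 133)), 4)) = Add(-10, Mul(Rational(-270, 133), 4)) = Add(-10, Rational(-1080, 133)) = Rational(-2410, 133)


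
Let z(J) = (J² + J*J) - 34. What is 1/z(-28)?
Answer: 1/1534 ≈ 0.00065189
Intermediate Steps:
z(J) = -34 + 2*J² (z(J) = (J² + J²) - 34 = 2*J² - 34 = -34 + 2*J²)
1/z(-28) = 1/(-34 + 2*(-28)²) = 1/(-34 + 2*784) = 1/(-34 + 1568) = 1/1534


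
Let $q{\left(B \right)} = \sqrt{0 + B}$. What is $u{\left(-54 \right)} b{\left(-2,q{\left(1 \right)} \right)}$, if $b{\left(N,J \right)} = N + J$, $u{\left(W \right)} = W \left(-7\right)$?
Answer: $-378$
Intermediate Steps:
$u{\left(W \right)} = - 7 W$
$q{\left(B \right)} = \sqrt{B}$
$b{\left(N,J \right)} = J + N$
$u{\left(-54 \right)} b{\left(-2,q{\left(1 \right)} \right)} = \left(-7\right) \left(-54\right) \left(\sqrt{1} - 2\right) = 378 \left(1 - 2\right) = 378 \left(-1\right) = -378$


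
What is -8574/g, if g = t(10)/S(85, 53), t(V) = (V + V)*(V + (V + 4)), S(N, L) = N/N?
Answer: -1429/80 ≈ -17.862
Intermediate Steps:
S(N, L) = 1
t(V) = 2*V*(4 + 2*V) (t(V) = (2*V)*(V + (4 + V)) = (2*V)*(4 + 2*V) = 2*V*(4 + 2*V))
g = 480 (g = (4*10*(2 + 10))/1 = (4*10*12)*1 = 480*1 = 480)
-8574/g = -8574/480 = -8574*1/480 = -1429/80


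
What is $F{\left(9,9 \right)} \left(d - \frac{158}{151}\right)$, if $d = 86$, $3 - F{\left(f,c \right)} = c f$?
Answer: $- \frac{1000584}{151} \approx -6626.4$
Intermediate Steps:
$F{\left(f,c \right)} = 3 - c f$
$F{\left(9,9 \right)} \left(d - \frac{158}{151}\right) = \left(3 - 9 \cdot 9\right) \left(86 - \frac{158}{151}\right) = \left(3 - 81\right) \left(86 - \frac{158}{151}\right) = - 78 \left(86 - \frac{158}{151}\right) = \left(-78\right) \frac{12828}{151} = - \frac{1000584}{151}$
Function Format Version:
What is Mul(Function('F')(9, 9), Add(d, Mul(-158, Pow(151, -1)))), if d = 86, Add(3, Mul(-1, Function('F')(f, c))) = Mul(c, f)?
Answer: Rational(-1000584, 151) ≈ -6626.4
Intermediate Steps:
Function('F')(f, c) = Add(3, Mul(-1, c, f)) (Function('F')(f, c) = Add(3, Mul(-1, Mul(c, f))) = Add(3, Mul(-1, c, f)))
Mul(Function('F')(9, 9), Add(d, Mul(-158, Pow(151, -1)))) = Mul(Add(3, Mul(-1, 9, 9)), Add(86, Mul(-158, Pow(151, -1)))) = Mul(Add(3, -81), Add(86, Mul(-158, Rational(1, 151)))) = Mul(-78, Add(86, Rational(-158, 151))) = Mul(-78, Rational(12828, 151)) = Rational(-1000584, 151)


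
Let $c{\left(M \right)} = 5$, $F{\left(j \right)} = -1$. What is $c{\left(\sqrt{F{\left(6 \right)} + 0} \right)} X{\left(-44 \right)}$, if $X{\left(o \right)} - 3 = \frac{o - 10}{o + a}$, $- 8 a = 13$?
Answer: $\frac{1527}{73} \approx 20.918$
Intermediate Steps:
$a = - \frac{13}{8}$ ($a = \left(- \frac{1}{8}\right) 13 = - \frac{13}{8} \approx -1.625$)
$X{\left(o \right)} = 3 + \frac{-10 + o}{- \frac{13}{8} + o}$ ($X{\left(o \right)} = 3 + \frac{o - 10}{o - \frac{13}{8}} = 3 + \frac{-10 + o}{- \frac{13}{8} + o}$)
$c{\left(\sqrt{F{\left(6 \right)} + 0} \right)} X{\left(-44 \right)} = 5 \frac{-119 + 32 \left(-44\right)}{-13 + 8 \left(-44\right)} = 5 \frac{-119 - 1408}{-13 - 352} = 5 \frac{1}{-365} \left(-1527\right) = 5 \left(\left(- \frac{1}{365}\right) \left(-1527\right)\right) = 5 \cdot \frac{1527}{365} = \frac{1527}{73}$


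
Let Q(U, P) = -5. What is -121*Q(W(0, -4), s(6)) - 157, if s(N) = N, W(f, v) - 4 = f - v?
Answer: 448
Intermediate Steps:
W(f, v) = 4 + f - v (W(f, v) = 4 + (f - v) = 4 + f - v)
-121*Q(W(0, -4), s(6)) - 157 = -121*(-5) - 157 = 605 - 157 = 448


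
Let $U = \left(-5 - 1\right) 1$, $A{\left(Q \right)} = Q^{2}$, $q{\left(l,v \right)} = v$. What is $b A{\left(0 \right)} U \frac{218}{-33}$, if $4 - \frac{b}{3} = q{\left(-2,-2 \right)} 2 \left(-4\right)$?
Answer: $0$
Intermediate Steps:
$U = -6$ ($U = \left(-6\right) 1 = -6$)
$b = -36$ ($b = 12 - 3 \left(-2\right) 2 \left(-4\right) = 12 - 3 \left(\left(-4\right) \left(-4\right)\right) = 12 - 48 = -36$)
$b A{\left(0 \right)} U \frac{218}{-33} = - 36 \cdot 0^{2} \left(-6\right) \frac{218}{-33} = \left(-36\right) 0 \left(-6\right) 218 \left(- \frac{1}{33}\right) = 0 \left(-6\right) \left(- \frac{218}{33}\right) = 0 \left(- \frac{218}{33}\right) = 0$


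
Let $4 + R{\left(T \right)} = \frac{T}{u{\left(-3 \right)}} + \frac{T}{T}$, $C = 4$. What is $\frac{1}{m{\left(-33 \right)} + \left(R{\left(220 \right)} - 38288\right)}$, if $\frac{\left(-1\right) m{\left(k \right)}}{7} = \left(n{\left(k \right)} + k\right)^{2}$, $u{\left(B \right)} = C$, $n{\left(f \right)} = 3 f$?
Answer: $- \frac{1}{160204} \approx -6.242 \cdot 10^{-6}$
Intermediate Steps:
$u{\left(B \right)} = 4$
$R{\left(T \right)} = -3 + \frac{T}{4}$ ($R{\left(T \right)} = -4 + \left(\frac{T}{4} + \frac{T}{T}\right) = -4 + \left(T \frac{1}{4} + 1\right) = -4 + \left(\frac{T}{4} + 1\right) = -4 + \left(1 + \frac{T}{4}\right) = -3 + \frac{T}{4}$)
$m{\left(k \right)} = - 112 k^{2}$ ($m{\left(k \right)} = - 7 \left(3 k + k\right)^{2} = - 7 \left(4 k\right)^{2} = - 7 \cdot 16 k^{2} = - 112 k^{2}$)
$\frac{1}{m{\left(-33 \right)} + \left(R{\left(220 \right)} - 38288\right)} = \frac{1}{- 112 \left(-33\right)^{2} + \left(\left(-3 + \frac{1}{4} \cdot 220\right) - 38288\right)} = \frac{1}{\left(-112\right) 1089 + \left(\left(-3 + 55\right) - 38288\right)} = \frac{1}{-121968 + \left(52 - 38288\right)} = \frac{1}{-121968 - 38236} = \frac{1}{-160204} = - \frac{1}{160204}$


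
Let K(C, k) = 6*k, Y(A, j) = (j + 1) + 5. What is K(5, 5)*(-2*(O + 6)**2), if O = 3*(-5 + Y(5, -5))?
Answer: -2160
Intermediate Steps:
Y(A, j) = 6 + j (Y(A, j) = (1 + j) + 5 = 6 + j)
O = -12 (O = 3*(-5 + (6 - 5)) = 3*(-5 + 1) = 3*(-4) = -12)
K(5, 5)*(-2*(O + 6)**2) = (6*5)*(-2*(-12 + 6)**2) = 30*(-2*(-6)**2) = 30*(-2*36) = 30*(-72) = -2160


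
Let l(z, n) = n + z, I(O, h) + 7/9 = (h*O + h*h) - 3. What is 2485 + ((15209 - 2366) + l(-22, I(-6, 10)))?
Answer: 138080/9 ≈ 15342.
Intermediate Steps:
I(O, h) = -34/9 + h² + O*h (I(O, h) = -7/9 + ((h*O + h*h) - 3) = -7/9 + ((O*h + h²) - 3) = -7/9 + ((h² + O*h) - 3) = -7/9 + (-3 + h² + O*h) = -34/9 + h² + O*h)
2485 + ((15209 - 2366) + l(-22, I(-6, 10))) = 2485 + ((15209 - 2366) + ((-34/9 + 10² - 6*10) - 22)) = 2485 + (12843 + ((-34/9 + 100 - 60) - 22)) = 2485 + (12843 + (326/9 - 22)) = 2485 + (12843 + 128/9) = 2485 + 115715/9 = 138080/9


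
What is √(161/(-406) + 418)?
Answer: √1404818/58 ≈ 20.435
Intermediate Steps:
√(161/(-406) + 418) = √(161*(-1/406) + 418) = √(-23/58 + 418) = √(24221/58) = √1404818/58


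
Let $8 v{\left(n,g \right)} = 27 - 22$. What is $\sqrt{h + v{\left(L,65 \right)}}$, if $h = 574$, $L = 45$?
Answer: $\frac{\sqrt{9194}}{4} \approx 23.971$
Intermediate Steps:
$v{\left(n,g \right)} = \frac{5}{8}$ ($v{\left(n,g \right)} = \frac{27 - 22}{8} = \frac{1}{8} \cdot 5 = \frac{5}{8}$)
$\sqrt{h + v{\left(L,65 \right)}} = \sqrt{574 + \frac{5}{8}} = \sqrt{\frac{4597}{8}} = \frac{\sqrt{9194}}{4}$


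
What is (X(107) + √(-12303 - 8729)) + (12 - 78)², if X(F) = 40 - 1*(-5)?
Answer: 4401 + 2*I*√5258 ≈ 4401.0 + 145.02*I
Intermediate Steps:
X(F) = 45 (X(F) = 40 + 5 = 45)
(X(107) + √(-12303 - 8729)) + (12 - 78)² = (45 + √(-12303 - 8729)) + (12 - 78)² = (45 + √(-21032)) + (-66)² = (45 + 2*I*√5258) + 4356 = 4401 + 2*I*√5258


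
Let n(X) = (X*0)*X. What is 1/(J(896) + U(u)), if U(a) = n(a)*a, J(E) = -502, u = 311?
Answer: -1/502 ≈ -0.0019920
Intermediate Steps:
n(X) = 0 (n(X) = 0*X = 0)
U(a) = 0 (U(a) = 0*a = 0)
1/(J(896) + U(u)) = 1/(-502 + 0) = 1/(-502) = -1/502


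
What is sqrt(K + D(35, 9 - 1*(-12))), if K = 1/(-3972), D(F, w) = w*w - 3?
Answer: sqrt(1727556855)/1986 ≈ 20.928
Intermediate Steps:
D(F, w) = -3 + w**2 (D(F, w) = w**2 - 3 = -3 + w**2)
K = -1/3972 ≈ -0.00025176
sqrt(K + D(35, 9 - 1*(-12))) = sqrt(-1/3972 + (-3 + (9 - 1*(-12))**2)) = sqrt(-1/3972 + (-3 + (9 + 12)**2)) = sqrt(-1/3972 + (-3 + 21**2)) = sqrt(-1/3972 + (-3 + 441)) = sqrt(-1/3972 + 438) = sqrt(1739735/3972) = sqrt(1727556855)/1986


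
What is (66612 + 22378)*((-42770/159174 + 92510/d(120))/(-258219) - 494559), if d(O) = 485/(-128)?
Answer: -87732659968683780480980/1993434928641 ≈ -4.4011e+10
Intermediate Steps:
d(O) = -485/128 (d(O) = 485*(-1/128) = -485/128)
(66612 + 22378)*((-42770/159174 + 92510/d(120))/(-258219) - 494559) = (66612 + 22378)*((-42770/159174 + 92510/(-485/128))/(-258219) - 494559) = 88990*((-42770*1/159174 + 92510*(-128/485))*(-1/258219) - 494559) = 88990*((-21385/79587 - 2368256/97)*(-1/258219) - 494559) = 88990*(-188484464617/7719939*(-1/258219) - 494559) = 88990*(188484464617/1993434928641 - 494559) = 88990*(-985870996389299702/1993434928641) = -87732659968683780480980/1993434928641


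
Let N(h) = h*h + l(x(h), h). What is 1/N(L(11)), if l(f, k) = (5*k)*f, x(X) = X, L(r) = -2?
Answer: 1/24 ≈ 0.041667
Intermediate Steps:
l(f, k) = 5*f*k
N(h) = 6*h**2 (N(h) = h*h + 5*h*h = h**2 + 5*h**2 = 6*h**2)
1/N(L(11)) = 1/(6*(-2)**2) = 1/(6*4) = 1/24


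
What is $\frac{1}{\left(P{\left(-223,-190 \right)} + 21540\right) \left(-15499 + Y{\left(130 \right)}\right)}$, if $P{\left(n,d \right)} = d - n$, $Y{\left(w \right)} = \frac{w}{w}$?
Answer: $- \frac{1}{334338354} \approx -2.991 \cdot 10^{-9}$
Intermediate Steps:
$Y{\left(w \right)} = 1$
$\frac{1}{\left(P{\left(-223,-190 \right)} + 21540\right) \left(-15499 + Y{\left(130 \right)}\right)} = \frac{1}{\left(\left(-190 - -223\right) + 21540\right) \left(-15499 + 1\right)} = \frac{1}{\left(\left(-190 + 223\right) + 21540\right) \left(-15498\right)} = \frac{1}{\left(33 + 21540\right) \left(-15498\right)} = \frac{1}{21573 \left(-15498\right)} = \frac{1}{-334338354} = - \frac{1}{334338354}$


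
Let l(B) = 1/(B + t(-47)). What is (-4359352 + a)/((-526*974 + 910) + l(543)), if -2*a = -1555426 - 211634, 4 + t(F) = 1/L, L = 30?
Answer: 28103758781/4135037882 ≈ 6.7965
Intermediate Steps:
t(F) = -119/30 (t(F) = -4 + 1/30 = -119/30)
l(B) = 1/(-119/30 + B) (l(B) = 1/(B - 119/30) = 1/(-119/30 + B))
a = 883530 (a = -(-1555426 - 211634)/2 = -1/2*(-1767060) = 883530)
(-4359352 + a)/((-526*974 + 910) + l(543)) = (-4359352 + 883530)/((-526*974 + 910) + 30/(-119 + 30*543)) = -3475822/((-512324 + 910) + 30/(-119 + 16290)) = -3475822/(-511414 + 30/16171) = -3475822/(-8270075764/16171) = -3475822*(-16171/8270075764) = 28103758781/4135037882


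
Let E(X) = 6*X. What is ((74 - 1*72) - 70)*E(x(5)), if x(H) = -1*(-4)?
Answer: -1632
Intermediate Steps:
x(H) = 4
((74 - 1*72) - 70)*E(x(5)) = ((74 - 1*72) - 70)*(6*4) = ((74 - 72) - 70)*24 = (2 - 70)*24 = -68*24 = -1632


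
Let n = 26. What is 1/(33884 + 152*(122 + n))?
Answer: 1/56380 ≈ 1.7737e-5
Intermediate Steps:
1/(33884 + 152*(122 + n)) = 1/(33884 + 152*(122 + 26)) = 1/(33884 + 152*148) = 1/(33884 + 22496) = 1/56380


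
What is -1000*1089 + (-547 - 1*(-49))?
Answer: -1089498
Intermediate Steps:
-1000*1089 + (-547 - 1*(-49)) = -1089000 + (-547 + 49) = -1089000 - 498 = -1089498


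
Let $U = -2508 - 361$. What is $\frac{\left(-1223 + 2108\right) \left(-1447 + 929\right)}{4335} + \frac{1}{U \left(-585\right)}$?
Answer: $- \frac{51294190841}{485047485} \approx -105.75$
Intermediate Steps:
$U = -2869$ ($U = -2508 - 361 = -2869$)
$\frac{\left(-1223 + 2108\right) \left(-1447 + 929\right)}{4335} + \frac{1}{U \left(-585\right)} = \frac{\left(-1223 + 2108\right) \left(-1447 + 929\right)}{4335} + \frac{1}{\left(-2869\right) \left(-585\right)} = 885 \left(-518\right) \frac{1}{4335} - - \frac{1}{1678365} = \left(-458430\right) \frac{1}{4335} + \frac{1}{1678365} = - \frac{30562}{289} + \frac{1}{1678365} = - \frac{51294190841}{485047485}$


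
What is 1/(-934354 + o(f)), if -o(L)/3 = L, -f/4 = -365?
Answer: -1/938734 ≈ -1.0653e-6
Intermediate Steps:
f = 1460 (f = -4*(-365) = 1460)
o(L) = -3*L
1/(-934354 + o(f)) = 1/(-934354 - 3*1460) = 1/(-934354 - 4380) = 1/(-938734) = -1/938734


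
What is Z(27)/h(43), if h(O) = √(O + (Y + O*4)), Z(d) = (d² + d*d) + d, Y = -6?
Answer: 135*√209/19 ≈ 102.72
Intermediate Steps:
Z(d) = d + 2*d² (Z(d) = (d² + d²) + d = 2*d² + d = d + 2*d²)
h(O) = √(-6 + 5*O) (h(O) = √(O + (-6 + O*4)) = √(O + (-6 + 4*O)) = √(-6 + 5*O))
Z(27)/h(43) = (27*(1 + 2*27))/(√(-6 + 5*43)) = (27*(1 + 54))/(√(-6 + 215)) = (27*55)/(√209) = 1485*(√209/209) = 135*√209/19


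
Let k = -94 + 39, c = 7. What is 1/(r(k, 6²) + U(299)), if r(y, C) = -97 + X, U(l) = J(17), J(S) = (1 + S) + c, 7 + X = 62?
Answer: -1/17 ≈ -0.058824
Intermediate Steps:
X = 55 (X = -7 + 62 = 55)
k = -55
J(S) = 8 + S (J(S) = (1 + S) + 7 = 8 + S)
U(l) = 25 (U(l) = 8 + 17 = 25)
r(y, C) = -42 (r(y, C) = -97 + 55 = -42)
1/(r(k, 6²) + U(299)) = 1/(-42 + 25) = 1/(-17) = -1/17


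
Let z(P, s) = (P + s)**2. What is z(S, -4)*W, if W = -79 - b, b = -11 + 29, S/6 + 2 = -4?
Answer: -155200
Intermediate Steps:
S = -36 (S = -12 + 6*(-4) = -12 - 24 = -36)
b = 18
W = -97 (W = -79 - 1*18 = -79 - 18 = -97)
z(S, -4)*W = (-36 - 4)**2*(-97) = (-40)**2*(-97) = 1600*(-97) = -155200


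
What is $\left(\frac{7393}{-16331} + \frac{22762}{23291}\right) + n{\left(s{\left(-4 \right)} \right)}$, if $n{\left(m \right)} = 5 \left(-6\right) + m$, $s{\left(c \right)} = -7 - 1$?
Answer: $- \frac{14254346339}{380365321} \approx -37.475$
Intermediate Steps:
$s{\left(c \right)} = -8$ ($s{\left(c \right)} = -7 - 1 = -8$)
$n{\left(m \right)} = -30 + m$
$\left(\frac{7393}{-16331} + \frac{22762}{23291}\right) + n{\left(s{\left(-4 \right)} \right)} = \left(\frac{7393}{-16331} + \frac{22762}{23291}\right) - 38 = \left(7393 \left(- \frac{1}{16331}\right) + 22762 \cdot \frac{1}{23291}\right) - 38 = \left(- \frac{7393}{16331} + \frac{22762}{23291}\right) - 38 = \frac{199535859}{380365321} - 38 = - \frac{14254346339}{380365321}$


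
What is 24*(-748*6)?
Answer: -107712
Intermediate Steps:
24*(-748*6) = 24*(-68*66) = 24*(-4488) = -107712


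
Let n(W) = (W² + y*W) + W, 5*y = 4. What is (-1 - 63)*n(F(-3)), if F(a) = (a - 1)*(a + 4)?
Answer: -2816/5 ≈ -563.20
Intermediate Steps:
F(a) = (-1 + a)*(4 + a)
y = ⅘ (y = (⅕)*4 = ⅘ ≈ 0.80000)
n(W) = W² + 9*W/5 (n(W) = (W² + 4*W/5) + W = W² + 9*W/5)
(-1 - 63)*n(F(-3)) = (-1 - 63)*((-4 + (-3)² + 3*(-3))*(9 + 5*(-4 + (-3)² + 3*(-3)))/5) = -64*(-4 + 9 - 9)*(9 + 5*(-4 + 9 - 9))/5 = -64*(-4)*(9 + 5*(-4))/5 = -64*(-4)*(9 - 20)/5 = -64*(-4)*(-11)/5 = -64*44/5 = -2816/5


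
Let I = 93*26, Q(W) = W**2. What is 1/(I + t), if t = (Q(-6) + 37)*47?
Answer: 1/5849 ≈ 0.00017097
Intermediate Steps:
t = 3431 (t = ((-6)**2 + 37)*47 = (36 + 37)*47 = 73*47 = 3431)
I = 2418
1/(I + t) = 1/(2418 + 3431) = 1/5849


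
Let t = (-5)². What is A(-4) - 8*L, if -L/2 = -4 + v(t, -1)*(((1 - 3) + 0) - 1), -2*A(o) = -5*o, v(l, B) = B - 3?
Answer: 118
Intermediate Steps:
t = 25
v(l, B) = -3 + B
A(o) = 5*o/2 (A(o) = -(-5)*o/2 = 5*o/2)
L = -16 (L = -2*(-4 + (-3 - 1)*(((1 - 3) + 0) - 1)) = -2*(-4 - 4*((-2 + 0) - 1)) = -2*(-4 - 4*(-2 - 1)) = -2*(-4 - 4*(-3)) = -2*(-4 + 12) = -2*8 = -16)
A(-4) - 8*L = (5/2)*(-4) - 8*(-16) = -10 + 128 = 118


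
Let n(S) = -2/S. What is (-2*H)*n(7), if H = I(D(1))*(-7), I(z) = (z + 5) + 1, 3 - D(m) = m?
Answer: -32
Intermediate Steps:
D(m) = 3 - m
I(z) = 6 + z (I(z) = (5 + z) + 1 = 6 + z)
H = -56 (H = (6 + (3 - 1*1))*(-7) = (6 + (3 - 1))*(-7) = (6 + 2)*(-7) = 8*(-7) = -56)
(-2*H)*n(7) = (-2*(-56))*(-2/7) = 112*(-2*⅐) = 112*(-2/7) = -32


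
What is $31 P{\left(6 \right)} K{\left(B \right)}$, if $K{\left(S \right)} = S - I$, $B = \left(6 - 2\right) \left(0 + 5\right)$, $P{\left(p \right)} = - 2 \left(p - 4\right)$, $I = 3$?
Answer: $-2108$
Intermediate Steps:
$P{\left(p \right)} = 8 - 2 p$ ($P{\left(p \right)} = - 2 \left(-4 + p\right) = 8 - 2 p$)
$B = 20$ ($B = 4 \cdot 5 = 20$)
$K{\left(S \right)} = -3 + S$ ($K{\left(S \right)} = S - 3 = -3 + S$)
$31 P{\left(6 \right)} K{\left(B \right)} = 31 \left(8 - 12\right) \left(-3 + 20\right) = 31 \left(8 - 12\right) 17 = 31 \left(-4\right) 17 = \left(-124\right) 17 = -2108$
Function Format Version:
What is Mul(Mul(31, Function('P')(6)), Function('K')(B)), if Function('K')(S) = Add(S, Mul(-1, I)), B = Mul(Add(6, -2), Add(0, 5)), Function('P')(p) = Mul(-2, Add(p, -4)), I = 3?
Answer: -2108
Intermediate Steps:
Function('P')(p) = Add(8, Mul(-2, p)) (Function('P')(p) = Mul(-2, Add(-4, p)) = Add(8, Mul(-2, p)))
B = 20 (B = Mul(4, 5) = 20)
Function('K')(S) = Add(-3, S) (Function('K')(S) = Add(S, Mul(-1, 3)) = Add(S, -3) = Add(-3, S))
Mul(Mul(31, Function('P')(6)), Function('K')(B)) = Mul(Mul(31, Add(8, Mul(-2, 6))), Add(-3, 20)) = Mul(Mul(31, Add(8, -12)), 17) = Mul(Mul(31, -4), 17) = Mul(-124, 17) = -2108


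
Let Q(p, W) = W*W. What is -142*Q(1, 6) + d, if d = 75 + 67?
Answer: -4970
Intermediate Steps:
d = 142
Q(p, W) = W²
-142*Q(1, 6) + d = -142*6² + 142 = -142*36 + 142 = -5112 + 142 = -4970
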